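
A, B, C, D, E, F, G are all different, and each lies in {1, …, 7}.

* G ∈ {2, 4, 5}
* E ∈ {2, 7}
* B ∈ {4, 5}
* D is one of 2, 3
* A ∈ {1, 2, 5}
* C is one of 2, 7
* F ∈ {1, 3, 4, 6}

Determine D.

3

Among the 7 variables, 6 fits only F (and all 7 values in {1, 2, 3, 4, 5, 6, 7} must be used), so F = 6.
The 6 still-open variables draw from only 6 values {1, 2, 3, 4, 5, 7}, so each is used; only A can be 1, hence A = 1.
The 5 still-open variables draw from only 5 values {2, 3, 4, 5, 7}, so each is used; only D can be 3, hence D = 3.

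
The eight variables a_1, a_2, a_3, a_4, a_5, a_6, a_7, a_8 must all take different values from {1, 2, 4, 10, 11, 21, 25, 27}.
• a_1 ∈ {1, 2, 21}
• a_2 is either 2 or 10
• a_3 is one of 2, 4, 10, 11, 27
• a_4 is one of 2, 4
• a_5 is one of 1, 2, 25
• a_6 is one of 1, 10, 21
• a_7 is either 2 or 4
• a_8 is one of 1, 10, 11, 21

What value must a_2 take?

10

The 8 variables together cover exactly {1, 2, 4, 10, 11, 21, 25, 27} — 8 values for 8 variables — and 25 appears only in a_5's list, so a_5 = 25.
The 7 still-open variables together cover exactly {1, 2, 4, 10, 11, 21, 27} — 7 values for 7 variables — and 27 appears only in a_3's list, so a_3 = 27.
The 6 still-open variables together cover exactly {1, 2, 4, 10, 11, 21} — 6 values for 6 variables — and 11 appears only in a_8's list, so a_8 = 11.
The 2 variables a_4 and a_7 are confined to {2, 4}, which locks those values in; drop them from a_1, a_2.
So a_2 = 10.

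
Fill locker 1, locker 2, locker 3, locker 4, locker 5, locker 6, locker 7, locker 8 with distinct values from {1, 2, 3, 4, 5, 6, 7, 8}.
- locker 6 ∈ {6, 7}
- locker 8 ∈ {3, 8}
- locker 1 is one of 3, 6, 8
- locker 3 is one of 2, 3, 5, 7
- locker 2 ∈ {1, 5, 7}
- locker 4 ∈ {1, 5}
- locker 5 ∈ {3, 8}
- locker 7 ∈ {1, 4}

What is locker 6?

The 8 variables draw from only 8 values {1, 2, 3, 4, 5, 6, 7, 8}, so each is used; only locker 3 can be 2, hence locker 3 = 2.
Among the 7 still-open variables, 4 fits only locker 7 (and all 7 values in {1, 3, 4, 5, 6, 7, 8} must be used), so locker 7 = 4.
locker 5 and locker 8 share exactly the 2 values {3, 8}; by pigeonhole those values go to them, so strike 3, 8 from locker 1.
That leaves locker 1 = 6. Strike 6 from locker 6.
So locker 6 = 7.

7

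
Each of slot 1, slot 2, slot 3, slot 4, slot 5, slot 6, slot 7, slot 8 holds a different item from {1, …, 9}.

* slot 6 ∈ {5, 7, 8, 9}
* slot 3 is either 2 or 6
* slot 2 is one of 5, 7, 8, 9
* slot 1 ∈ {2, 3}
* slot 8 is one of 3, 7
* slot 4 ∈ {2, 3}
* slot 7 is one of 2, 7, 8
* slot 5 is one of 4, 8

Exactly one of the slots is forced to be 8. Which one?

The 8 variables draw from only 8 values {2, 3, 4, 5, 6, 7, 8, 9}, so each is used; only slot 5 can be 4, hence slot 5 = 4.
The 7 still-open variables draw from only 7 values {2, 3, 5, 6, 7, 8, 9}, so each is used; only slot 3 can be 6, hence slot 3 = 6.
slot 1 and slot 4 between them cover only {2, 3} — a naked pair. Remove those values from slot 7, slot 8.
That leaves slot 8 = 7. Eliminate 7 elsewhere: slot 2, slot 6, slot 7.
So 8 goes to slot 7.

slot 7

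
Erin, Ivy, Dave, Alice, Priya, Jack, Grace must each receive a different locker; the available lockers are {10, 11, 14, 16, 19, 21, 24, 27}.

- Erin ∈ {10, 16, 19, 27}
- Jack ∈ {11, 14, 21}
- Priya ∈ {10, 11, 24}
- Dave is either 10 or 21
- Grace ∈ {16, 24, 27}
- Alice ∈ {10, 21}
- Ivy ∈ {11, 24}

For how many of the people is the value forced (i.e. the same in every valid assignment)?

1

Dave and Alice share exactly the 2 values {10, 21}; by pigeonhole those values go to them, so strike 10, 21 from Erin, Priya, Jack.
Ivy and Priya share exactly the 2 values {11, 24}; by pigeonhole those values go to them, so strike 11, 24 from Jack, Grace.
Jack has just one choice, so Jack = 14.
Determined: Jack=14. The other people each still have more than one consistent value. That makes 1.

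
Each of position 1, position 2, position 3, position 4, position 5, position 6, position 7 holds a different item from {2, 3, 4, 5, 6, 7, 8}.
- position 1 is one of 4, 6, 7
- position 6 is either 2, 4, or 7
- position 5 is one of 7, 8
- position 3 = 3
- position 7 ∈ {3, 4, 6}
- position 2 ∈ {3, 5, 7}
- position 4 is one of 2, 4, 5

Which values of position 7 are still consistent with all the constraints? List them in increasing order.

position 3 has just one choice, so position 3 = 3. So position 2, position 7 can't be 3.
Among the 6 still-open variables, 8 fits only position 5 (and all 6 values in {2, 4, 5, 6, 7, 8} must be used), so position 5 = 8.
No further eliminations apply; position 7 can still be any of 4, 6.

4, 6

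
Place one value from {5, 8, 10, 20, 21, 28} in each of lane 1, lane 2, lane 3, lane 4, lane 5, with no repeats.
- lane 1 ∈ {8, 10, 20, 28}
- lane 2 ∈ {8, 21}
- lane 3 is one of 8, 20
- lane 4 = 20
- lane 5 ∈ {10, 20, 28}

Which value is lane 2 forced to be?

lane 4's domain is down to {20}, so lane 4 = 20. Strike 20 from lane 1, lane 3, lane 5.
That leaves lane 3 = 8. Strike 8 from lane 1, lane 2.
So lane 2 = 21.

21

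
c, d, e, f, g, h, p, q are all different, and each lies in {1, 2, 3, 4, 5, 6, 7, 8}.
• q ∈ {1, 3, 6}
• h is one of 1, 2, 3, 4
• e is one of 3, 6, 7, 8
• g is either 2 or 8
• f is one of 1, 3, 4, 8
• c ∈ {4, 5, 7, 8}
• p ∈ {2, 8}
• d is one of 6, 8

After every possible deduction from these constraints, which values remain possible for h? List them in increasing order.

Among the 8 variables, 5 fits only c (and all 8 values in {1, 2, 3, 4, 5, 6, 7, 8} must be used), so c = 5.
The 7 still-open variables draw from only 7 values {1, 2, 3, 4, 6, 7, 8}, so each is used; only e can be 7, hence e = 7.
g and p between them cover only {2, 8} — a naked pair. Remove those values from d, f, h.
d has just one choice, so d = 6. Eliminate 6 elsewhere: q.
No further eliminations apply; h can still be any of 1, 3, 4.

1, 3, 4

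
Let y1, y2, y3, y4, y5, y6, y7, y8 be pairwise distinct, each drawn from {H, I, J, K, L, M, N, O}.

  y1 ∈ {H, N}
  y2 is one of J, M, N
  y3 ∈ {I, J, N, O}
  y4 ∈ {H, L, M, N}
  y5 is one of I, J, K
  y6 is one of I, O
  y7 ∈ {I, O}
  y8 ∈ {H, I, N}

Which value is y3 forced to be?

The 8 variables together cover exactly {H, I, J, K, L, M, N, O} — 8 values for 8 variables — and K appears only in y5's list, so y5 = K.
The 7 still-open variables together cover exactly {H, I, J, L, M, N, O} — 7 values for 7 variables — and L appears only in y4's list, so y4 = L.
The 6 still-open variables together cover exactly {H, I, J, M, N, O} — 6 values for 6 variables — and M appears only in y2's list, so y2 = M.
The 5 still-open variables together cover exactly {H, I, J, N, O} — 5 values for 5 variables — and J appears only in y3's list, so y3 = J.

J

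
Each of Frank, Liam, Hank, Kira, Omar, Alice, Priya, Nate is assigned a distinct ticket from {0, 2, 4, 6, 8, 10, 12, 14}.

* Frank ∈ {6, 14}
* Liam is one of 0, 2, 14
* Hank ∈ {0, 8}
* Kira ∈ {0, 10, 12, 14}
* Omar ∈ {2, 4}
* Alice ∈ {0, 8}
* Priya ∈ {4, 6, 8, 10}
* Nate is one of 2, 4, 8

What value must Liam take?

Among the 8 variables, 12 fits only Kira (and all 8 values in {0, 2, 4, 6, 8, 10, 12, 14} must be used), so Kira = 12.
The 7 still-open variables draw from only 7 values {0, 2, 4, 6, 8, 10, 14}, so each is used; only Priya can be 10, hence Priya = 10.
The 6 still-open variables together cover exactly {0, 2, 4, 6, 8, 14} — 6 values for 6 variables — and 6 appears only in Frank's list, so Frank = 6.
The 5 still-open variables together cover exactly {0, 2, 4, 8, 14} — 5 values for 5 variables — and 14 appears only in Liam's list, so Liam = 14.

14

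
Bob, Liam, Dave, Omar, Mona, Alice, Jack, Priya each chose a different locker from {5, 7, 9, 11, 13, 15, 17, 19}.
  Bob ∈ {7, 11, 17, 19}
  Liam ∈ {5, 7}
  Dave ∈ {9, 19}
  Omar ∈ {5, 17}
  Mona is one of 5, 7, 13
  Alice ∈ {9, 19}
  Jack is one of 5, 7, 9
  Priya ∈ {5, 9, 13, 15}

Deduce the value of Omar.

Among the 8 variables, 11 fits only Bob (and all 8 values in {5, 7, 9, 11, 13, 15, 17, 19} must be used), so Bob = 11.
The 7 still-open variables draw from only 7 values {5, 7, 9, 13, 15, 17, 19}, so each is used; only Priya can be 15, hence Priya = 15.
The 6 still-open variables draw from only 6 values {5, 7, 9, 13, 17, 19}, so each is used; only Mona can be 13, hence Mona = 13.
Among the 5 still-open variables, 17 fits only Omar (and all 5 values in {5, 7, 9, 17, 19} must be used), so Omar = 17.

17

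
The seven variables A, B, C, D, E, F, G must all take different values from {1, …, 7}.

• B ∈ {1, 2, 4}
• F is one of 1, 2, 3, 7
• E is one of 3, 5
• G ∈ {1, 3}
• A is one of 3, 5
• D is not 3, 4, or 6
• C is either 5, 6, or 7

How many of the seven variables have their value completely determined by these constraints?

3

The 7 variables draw from only 7 values {1, 2, 3, 4, 5, 6, 7}, so each is used; only B can be 4, hence B = 4.
The 6 still-open variables draw from only 6 values {1, 2, 3, 5, 6, 7}, so each is used; only C can be 6, hence C = 6.
The 2 variables A and E are confined to {3, 5}, which locks those values in; drop them from D, F, G.
G must be 1 (only option left). So D, F can't be 1.
Determined: B=4, C=6, G=1. The other variables each still have more than one consistent value. That makes 3.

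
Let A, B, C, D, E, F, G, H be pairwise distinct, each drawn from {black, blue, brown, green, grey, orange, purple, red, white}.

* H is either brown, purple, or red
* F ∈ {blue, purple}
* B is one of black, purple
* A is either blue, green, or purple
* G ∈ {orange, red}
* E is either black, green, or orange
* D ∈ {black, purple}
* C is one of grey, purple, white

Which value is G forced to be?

B and D between them cover only {black, purple} — a naked pair. Remove those values from A, C, E, F, H.
F must be blue (only option left). So A can't be blue.
A must be green (only option left). Eliminate green elsewhere: E.
E has just one choice, so E = orange. Remove orange from G.
So G = red.

red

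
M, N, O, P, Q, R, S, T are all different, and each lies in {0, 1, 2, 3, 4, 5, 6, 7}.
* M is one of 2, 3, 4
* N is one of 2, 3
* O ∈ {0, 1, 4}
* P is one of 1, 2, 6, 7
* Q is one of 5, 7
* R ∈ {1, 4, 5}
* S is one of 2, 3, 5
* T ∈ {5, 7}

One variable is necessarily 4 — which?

M

The 8 variables draw from only 8 values {0, 1, 2, 3, 4, 5, 6, 7}, so each is used; only O can be 0, hence O = 0.
Among the 7 still-open variables, 6 fits only P (and all 7 values in {1, 2, 3, 4, 5, 6, 7} must be used), so P = 6.
The 6 still-open variables draw from only 6 values {1, 2, 3, 4, 5, 7}, so each is used; only R can be 1, hence R = 1.
Among the 5 still-open variables, 4 fits only M (and all 5 values in {2, 3, 4, 5, 7} must be used), so M = 4.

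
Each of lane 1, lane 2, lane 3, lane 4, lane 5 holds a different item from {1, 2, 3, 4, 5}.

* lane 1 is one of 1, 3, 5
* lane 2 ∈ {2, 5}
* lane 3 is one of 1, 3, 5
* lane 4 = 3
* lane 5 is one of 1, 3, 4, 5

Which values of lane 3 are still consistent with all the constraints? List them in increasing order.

lane 4 has just one choice, so lane 4 = 3. Remove 3 from lane 1, lane 3, lane 5.
Among the 4 still-open variables, 2 fits only lane 2 (and all 4 values in {1, 2, 4, 5} must be used), so lane 2 = 2.
The 3 still-open variables draw from only 3 values {1, 4, 5}, so each is used; only lane 5 can be 4, hence lane 5 = 4.
No further eliminations apply; lane 3 can still be any of 1, 5.

1, 5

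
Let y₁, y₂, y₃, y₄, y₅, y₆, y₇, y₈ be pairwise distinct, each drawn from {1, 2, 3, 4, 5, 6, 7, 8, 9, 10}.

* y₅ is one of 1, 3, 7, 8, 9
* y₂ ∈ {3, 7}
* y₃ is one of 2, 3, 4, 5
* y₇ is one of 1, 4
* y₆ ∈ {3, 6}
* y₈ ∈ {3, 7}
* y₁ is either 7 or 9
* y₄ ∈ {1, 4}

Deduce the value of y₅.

y₂ and y₈ between them cover only {3, 7} — a naked pair. Remove those values from y₁, y₃, y₅, y₆.
y₁'s domain is down to {9}, so y₁ = 9. So y₅ can't be 9.
That leaves y₆ = 6.
y₄ and y₇ share exactly the 2 values {1, 4}; by pigeonhole those values go to them, so strike 1, 4 from y₃, y₅.
So y₅ = 8.

8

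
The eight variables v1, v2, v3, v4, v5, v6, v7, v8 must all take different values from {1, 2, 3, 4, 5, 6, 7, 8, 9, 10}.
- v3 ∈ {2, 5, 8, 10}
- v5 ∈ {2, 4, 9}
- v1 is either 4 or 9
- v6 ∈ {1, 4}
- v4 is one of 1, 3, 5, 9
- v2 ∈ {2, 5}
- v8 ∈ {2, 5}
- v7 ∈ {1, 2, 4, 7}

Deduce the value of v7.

v2 and v8 share exactly the 2 values {2, 5}; by pigeonhole those values go to them, so strike 2, 5 from v3, v4, v5, v7.
The 2 variables v1 and v5 are confined to {4, 9}, which locks those values in; drop them from v4, v6, v7.
That leaves v6 = 1. Remove 1 from v4, v7.
So v7 = 7.

7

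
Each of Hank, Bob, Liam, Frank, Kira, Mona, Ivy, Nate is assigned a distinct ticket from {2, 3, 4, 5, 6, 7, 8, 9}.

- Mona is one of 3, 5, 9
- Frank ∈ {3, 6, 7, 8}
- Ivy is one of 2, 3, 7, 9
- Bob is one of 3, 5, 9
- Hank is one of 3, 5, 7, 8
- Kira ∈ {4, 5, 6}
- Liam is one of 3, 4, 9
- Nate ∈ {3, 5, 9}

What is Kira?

6

The 8 variables together cover exactly {2, 3, 4, 5, 6, 7, 8, 9} — 8 values for 8 variables — and 2 appears only in Ivy's list, so Ivy = 2.
Bob, Mona, Nate between them cover only {3, 5, 9} — a naked triple. Remove those values from Hank, Liam, Frank, Kira.
That leaves Liam = 4. So Kira can't be 4.
So Kira = 6.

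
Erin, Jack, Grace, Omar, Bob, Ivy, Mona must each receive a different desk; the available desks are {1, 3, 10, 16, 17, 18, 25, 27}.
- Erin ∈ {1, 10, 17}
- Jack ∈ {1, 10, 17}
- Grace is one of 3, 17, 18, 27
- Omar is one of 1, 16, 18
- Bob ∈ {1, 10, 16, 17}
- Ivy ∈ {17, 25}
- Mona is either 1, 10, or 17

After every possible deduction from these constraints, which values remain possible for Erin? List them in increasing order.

1, 10, 17

The 3 variables Erin, Jack, Mona are confined to {1, 10, 17}, which locks those values in; drop them from Grace, Omar, Bob, Ivy.
That leaves Bob = 16. So Omar can't be 16.
That leaves Ivy = 25.
Omar has just one choice, so Omar = 18. Eliminate 18 elsewhere: Grace.
No further eliminations apply; Erin can still be any of 1, 10, 17.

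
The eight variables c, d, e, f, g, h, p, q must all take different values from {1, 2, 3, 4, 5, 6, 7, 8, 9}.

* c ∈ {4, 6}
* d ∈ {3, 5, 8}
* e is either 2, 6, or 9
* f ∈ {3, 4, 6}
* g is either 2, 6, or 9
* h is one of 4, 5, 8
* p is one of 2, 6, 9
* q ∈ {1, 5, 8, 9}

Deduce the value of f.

3

The 8 variables together cover exactly {1, 2, 3, 4, 5, 6, 8, 9} — 8 values for 8 variables — and 1 appears only in q's list, so q = 1.
e, g, p share exactly the 3 values {2, 6, 9}; by pigeonhole those values go to them, so strike 2, 6, 9 from c, f.
c has just one choice, so c = 4. Remove 4 from f, h.
So f = 3.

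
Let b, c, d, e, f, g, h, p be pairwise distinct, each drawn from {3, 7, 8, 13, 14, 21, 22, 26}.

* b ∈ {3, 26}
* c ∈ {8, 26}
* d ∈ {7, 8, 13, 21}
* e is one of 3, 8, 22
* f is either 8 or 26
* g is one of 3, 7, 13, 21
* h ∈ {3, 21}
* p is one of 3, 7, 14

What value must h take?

21

The 8 variables together cover exactly {3, 7, 8, 13, 14, 21, 22, 26} — 8 values for 8 variables — and 14 appears only in p's list, so p = 14.
The 7 still-open variables together cover exactly {3, 7, 8, 13, 21, 22, 26} — 7 values for 7 variables — and 22 appears only in e's list, so e = 22.
The 2 variables c and f are confined to {8, 26}, which locks those values in; drop them from b, d.
b has just one choice, so b = 3. Strike 3 from g, h.
So h = 21.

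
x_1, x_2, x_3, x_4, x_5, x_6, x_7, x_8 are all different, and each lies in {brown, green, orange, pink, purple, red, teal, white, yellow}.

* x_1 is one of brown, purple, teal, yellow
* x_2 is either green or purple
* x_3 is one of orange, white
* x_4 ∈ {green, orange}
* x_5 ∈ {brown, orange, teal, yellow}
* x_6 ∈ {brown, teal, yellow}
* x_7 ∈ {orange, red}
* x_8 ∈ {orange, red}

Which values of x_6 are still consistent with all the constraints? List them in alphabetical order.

brown, teal, yellow

Among the 8 variables, white fits only x_3 (and all 8 values in {brown, green, orange, purple, red, teal, white, yellow} must be used), so x_3 = white.
The 2 variables x_7 and x_8 are confined to {orange, red}, which locks those values in; drop them from x_4, x_5.
That leaves x_4 = green. Eliminate green elsewhere: x_2.
x_2 must be purple (only option left). Remove purple from x_1.
No further eliminations apply; x_6 can still be any of brown, teal, yellow.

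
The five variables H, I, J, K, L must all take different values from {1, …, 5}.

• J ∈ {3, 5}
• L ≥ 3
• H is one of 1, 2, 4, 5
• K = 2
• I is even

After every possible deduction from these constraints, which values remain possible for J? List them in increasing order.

3, 5

K's domain is down to {2}, so K = 2. Strike 2 from H, I.
That leaves I = 4. Strike 4 from H, L.
The 3 still-open variables draw from only 3 values {1, 3, 5}, so each is used; only H can be 1, hence H = 1.
No further eliminations apply; J can still be any of 3, 5.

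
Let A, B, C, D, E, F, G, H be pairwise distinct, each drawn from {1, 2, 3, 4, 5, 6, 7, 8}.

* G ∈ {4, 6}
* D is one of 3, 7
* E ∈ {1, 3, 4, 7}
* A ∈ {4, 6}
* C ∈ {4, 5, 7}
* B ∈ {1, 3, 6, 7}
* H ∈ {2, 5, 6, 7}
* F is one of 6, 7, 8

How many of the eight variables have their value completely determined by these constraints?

3

The 8 variables together cover exactly {1, 2, 3, 4, 5, 6, 7, 8} — 8 values for 8 variables — and 2 appears only in H's list, so H = 2.
The 7 still-open variables draw from only 7 values {1, 3, 4, 5, 6, 7, 8}, so each is used; only C can be 5, hence C = 5.
The 6 still-open variables draw from only 6 values {1, 3, 4, 6, 7, 8}, so each is used; only F can be 8, hence F = 8.
A and G share exactly the 2 values {4, 6}; by pigeonhole those values go to them, so strike 4, 6 from B, E.
Determined: C=5, F=8, H=2. The other variables each still have more than one consistent value. That makes 3.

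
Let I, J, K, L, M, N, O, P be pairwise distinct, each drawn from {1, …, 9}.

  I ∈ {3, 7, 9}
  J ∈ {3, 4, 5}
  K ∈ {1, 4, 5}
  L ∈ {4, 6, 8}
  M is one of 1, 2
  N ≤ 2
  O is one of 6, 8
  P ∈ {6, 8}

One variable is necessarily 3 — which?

The 2 variables M and N are confined to {1, 2}, which locks those values in; drop them from K.
O and P share exactly the 2 values {6, 8}; by pigeonhole those values go to them, so strike 6, 8 from L.
That leaves L = 4. So J, K can't be 4.
That leaves K = 5. Remove 5 from J.
So 3 goes to J.

J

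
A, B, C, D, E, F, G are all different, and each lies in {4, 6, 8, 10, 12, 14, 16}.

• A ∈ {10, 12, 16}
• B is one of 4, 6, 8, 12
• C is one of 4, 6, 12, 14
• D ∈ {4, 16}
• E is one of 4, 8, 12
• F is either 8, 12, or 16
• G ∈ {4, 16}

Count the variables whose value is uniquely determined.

The 7 variables draw from only 7 values {4, 6, 8, 10, 12, 14, 16}, so each is used; only A can be 10, hence A = 10.
The 6 still-open variables draw from only 6 values {4, 6, 8, 12, 14, 16}, so each is used; only C can be 14, hence C = 14.
The 5 still-open variables together cover exactly {4, 6, 8, 12, 16} — 5 values for 5 variables — and 6 appears only in B's list, so B = 6.
D and G share exactly the 2 values {4, 16}; by pigeonhole those values go to them, so strike 4, 16 from E, F.
Determined: A=10, B=6, C=14. The other variables each still have more than one consistent value. That makes 3.

3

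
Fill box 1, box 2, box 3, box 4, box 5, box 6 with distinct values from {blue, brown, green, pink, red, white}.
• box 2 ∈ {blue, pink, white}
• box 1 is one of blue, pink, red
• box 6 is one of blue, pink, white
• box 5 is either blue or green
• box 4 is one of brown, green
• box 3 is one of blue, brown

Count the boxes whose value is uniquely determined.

1

The 6 variables draw from only 6 values {blue, brown, green, pink, red, white}, so each is used; only box 1 can be red, hence box 1 = red.
box 3, box 4, box 5 between them cover only {blue, brown, green} — a naked triple. Remove those values from box 2, box 6.
Determined: box 1=red. The other boxes each still have more than one consistent value. That makes 1.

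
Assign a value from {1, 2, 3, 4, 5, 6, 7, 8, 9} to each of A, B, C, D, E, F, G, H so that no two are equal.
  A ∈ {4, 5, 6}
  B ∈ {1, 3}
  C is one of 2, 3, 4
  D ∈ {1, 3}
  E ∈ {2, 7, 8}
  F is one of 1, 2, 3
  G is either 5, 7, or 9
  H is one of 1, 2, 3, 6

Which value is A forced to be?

5

B and D share exactly the 2 values {1, 3}; by pigeonhole those values go to them, so strike 1, 3 from C, F, H.
F must be 2 (only option left). So C, E, H can't be 2.
H has just one choice, so H = 6. Remove 6 from A.
C's domain is down to {4}, so C = 4. Eliminate 4 elsewhere: A.
So A = 5.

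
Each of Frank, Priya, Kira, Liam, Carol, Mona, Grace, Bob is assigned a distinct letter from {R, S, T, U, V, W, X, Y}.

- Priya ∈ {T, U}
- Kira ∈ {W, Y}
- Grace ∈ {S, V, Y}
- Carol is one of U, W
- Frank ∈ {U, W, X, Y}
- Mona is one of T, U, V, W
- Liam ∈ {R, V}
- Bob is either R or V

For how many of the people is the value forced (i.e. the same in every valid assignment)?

The 8 variables draw from only 8 values {R, S, T, U, V, W, X, Y}, so each is used; only Grace can be S, hence Grace = S.
The 7 still-open variables draw from only 7 values {R, T, U, V, W, X, Y}, so each is used; only Frank can be X, hence Frank = X.
The 6 still-open variables together cover exactly {R, T, U, V, W, Y} — 6 values for 6 variables — and Y appears only in Kira's list, so Kira = Y.
Liam and Bob between them cover only {R, V} — a naked pair. Remove those values from Mona.
Determined: Frank=X, Kira=Y, Grace=S. The other people each still have more than one consistent value. That makes 3.

3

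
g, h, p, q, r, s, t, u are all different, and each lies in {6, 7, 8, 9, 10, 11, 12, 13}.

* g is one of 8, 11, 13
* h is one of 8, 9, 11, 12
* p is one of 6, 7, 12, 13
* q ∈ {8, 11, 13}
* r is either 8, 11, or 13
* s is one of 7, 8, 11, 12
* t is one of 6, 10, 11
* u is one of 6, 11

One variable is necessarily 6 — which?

u

The 8 variables together cover exactly {6, 7, 8, 9, 10, 11, 12, 13} — 8 values for 8 variables — and 9 appears only in h's list, so h = 9.
Among the 7 still-open variables, 10 fits only t (and all 7 values in {6, 7, 8, 10, 11, 12, 13} must be used), so t = 10.
The 3 variables g, q, r are confined to {8, 11, 13}, which locks those values in; drop them from p, s, u.
So 6 goes to u.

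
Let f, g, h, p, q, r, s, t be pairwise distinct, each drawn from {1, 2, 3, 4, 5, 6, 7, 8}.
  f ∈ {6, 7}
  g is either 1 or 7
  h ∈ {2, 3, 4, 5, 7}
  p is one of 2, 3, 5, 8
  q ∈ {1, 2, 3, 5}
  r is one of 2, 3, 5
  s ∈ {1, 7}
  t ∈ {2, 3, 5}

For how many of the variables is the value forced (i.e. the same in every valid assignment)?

The 8 variables together cover exactly {1, 2, 3, 4, 5, 6, 7, 8} — 8 values for 8 variables — and 4 appears only in h's list, so h = 4.
Among the 7 still-open variables, 6 fits only f (and all 7 values in {1, 2, 3, 5, 6, 7, 8} must be used), so f = 6.
The 6 still-open variables together cover exactly {1, 2, 3, 5, 7, 8} — 6 values for 6 variables — and 8 appears only in p's list, so p = 8.
g and s share exactly the 2 values {1, 7}; by pigeonhole those values go to them, so strike 1, 7 from q.
Determined: f=6, h=4, p=8. The other variables each still have more than one consistent value. That makes 3.

3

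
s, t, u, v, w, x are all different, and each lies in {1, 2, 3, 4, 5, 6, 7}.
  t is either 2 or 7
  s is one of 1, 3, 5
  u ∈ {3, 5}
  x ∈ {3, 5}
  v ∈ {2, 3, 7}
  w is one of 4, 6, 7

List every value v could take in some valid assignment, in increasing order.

u and x share exactly the 2 values {3, 5}; by pigeonhole those values go to them, so strike 3, 5 from s, v.
s's domain is down to {1}, so s = 1.
The 2 variables t and v are confined to {2, 7}, which locks those values in; drop them from w.
No further eliminations apply; v can still be any of 2, 7.

2, 7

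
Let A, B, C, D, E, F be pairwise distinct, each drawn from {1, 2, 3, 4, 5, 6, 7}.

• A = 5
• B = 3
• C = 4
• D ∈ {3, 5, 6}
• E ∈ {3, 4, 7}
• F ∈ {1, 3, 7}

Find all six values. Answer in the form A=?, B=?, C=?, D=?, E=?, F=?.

A's domain is down to {5}, so A = 5. Remove 5 from D.
B has just one choice, so B = 3. Eliminate 3 elsewhere: D, E, F.
C has just one choice, so C = 4. So E can't be 4.
D must be 6 (only option left).
E has just one choice, so E = 7. Remove 7 from F.
F has just one choice, so F = 1.

A=5, B=3, C=4, D=6, E=7, F=1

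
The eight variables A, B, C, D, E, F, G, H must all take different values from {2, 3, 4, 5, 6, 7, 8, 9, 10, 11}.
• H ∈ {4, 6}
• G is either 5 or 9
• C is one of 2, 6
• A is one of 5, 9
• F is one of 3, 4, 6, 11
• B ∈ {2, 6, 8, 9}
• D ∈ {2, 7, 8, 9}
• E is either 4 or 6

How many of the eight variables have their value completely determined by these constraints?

A and G between them cover only {5, 9} — a naked pair. Remove those values from B, D.
E and H between them cover only {4, 6} — a naked pair. Remove those values from B, C, F.
C's domain is down to {2}, so C = 2. Strike 2 from B, D.
B's domain is down to {8}, so B = 8. So D can't be 8.
D's domain is down to {7}, so D = 7.
Determined: B=8, C=2, D=7. The other variables each still have more than one consistent value. That makes 3.

3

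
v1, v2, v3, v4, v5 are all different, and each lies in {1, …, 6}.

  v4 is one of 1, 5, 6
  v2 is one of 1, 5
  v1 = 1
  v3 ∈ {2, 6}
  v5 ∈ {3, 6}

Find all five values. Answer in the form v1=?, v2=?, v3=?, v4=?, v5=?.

v1=1, v2=5, v3=2, v4=6, v5=3

v1 must be 1 (only option left). So v2, v4 can't be 1.
v2's domain is down to {5}, so v2 = 5. Strike 5 from v4.
v4's domain is down to {6}, so v4 = 6. Strike 6 from v3, v5.
That leaves v5 = 3.
That leaves v3 = 2.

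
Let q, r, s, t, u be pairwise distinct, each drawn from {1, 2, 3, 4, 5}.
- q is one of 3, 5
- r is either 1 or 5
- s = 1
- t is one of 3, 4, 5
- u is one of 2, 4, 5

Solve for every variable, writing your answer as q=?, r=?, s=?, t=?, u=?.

s must be 1 (only option left). Eliminate 1 elsewhere: r.
r's domain is down to {5}, so r = 5. Eliminate 5 elsewhere: q, t, u.
q's domain is down to {3}, so q = 3. Remove 3 from t.
t's domain is down to {4}, so t = 4. So u can't be 4.
u's domain is down to {2}, so u = 2.

q=3, r=5, s=1, t=4, u=2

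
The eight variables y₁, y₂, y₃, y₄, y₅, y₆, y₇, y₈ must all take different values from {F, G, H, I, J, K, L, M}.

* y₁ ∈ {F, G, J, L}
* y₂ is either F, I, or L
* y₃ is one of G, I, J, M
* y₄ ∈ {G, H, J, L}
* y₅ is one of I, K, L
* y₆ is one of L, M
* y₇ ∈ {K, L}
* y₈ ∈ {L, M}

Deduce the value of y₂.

F

The 8 variables together cover exactly {F, G, H, I, J, K, L, M} — 8 values for 8 variables — and H appears only in y₄'s list, so y₄ = H.
The 2 variables y₆ and y₈ are confined to {L, M}, which locks those values in; drop them from y₁, y₂, y₃, y₅, y₇.
That leaves y₇ = K. Eliminate K elsewhere: y₅.
y₅ must be I (only option left). So y₂, y₃ can't be I.
So y₂ = F.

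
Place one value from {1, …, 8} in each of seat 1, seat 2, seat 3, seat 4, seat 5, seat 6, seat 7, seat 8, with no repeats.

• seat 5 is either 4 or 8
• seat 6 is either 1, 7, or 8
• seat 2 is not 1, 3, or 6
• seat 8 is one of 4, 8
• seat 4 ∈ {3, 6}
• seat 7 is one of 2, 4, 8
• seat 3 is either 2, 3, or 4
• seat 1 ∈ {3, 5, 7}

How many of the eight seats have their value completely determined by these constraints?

4

Among the 8 variables, 1 fits only seat 6 (and all 8 values in {1, 2, 3, 4, 5, 6, 7, 8} must be used), so seat 6 = 1.
The 7 still-open variables together cover exactly {2, 3, 4, 5, 6, 7, 8} — 7 values for 7 variables — and 6 appears only in seat 4's list, so seat 4 = 6.
The 2 variables seat 5 and seat 8 are confined to {4, 8}, which locks those values in; drop them from seat 2, seat 3, seat 7.
seat 7 must be 2 (only option left). So seat 2, seat 3 can't be 2.
seat 3's domain is down to {3}, so seat 3 = 3. Remove 3 from seat 1.
Determined: seat 3=3, seat 4=6, seat 6=1, seat 7=2. The other seats each still have more than one consistent value. That makes 4.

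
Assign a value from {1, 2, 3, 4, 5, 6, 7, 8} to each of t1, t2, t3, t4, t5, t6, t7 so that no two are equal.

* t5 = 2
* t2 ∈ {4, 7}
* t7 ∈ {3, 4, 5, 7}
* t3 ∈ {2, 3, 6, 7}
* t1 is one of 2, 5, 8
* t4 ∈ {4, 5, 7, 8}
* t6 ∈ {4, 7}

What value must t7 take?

3

t5 has just one choice, so t5 = 2. So t1, t3 can't be 2.
Among the 6 still-open variables, 6 fits only t3 (and all 6 values in {3, 4, 5, 6, 7, 8} must be used), so t3 = 6.
The 5 still-open variables draw from only 5 values {3, 4, 5, 7, 8}, so each is used; only t7 can be 3, hence t7 = 3.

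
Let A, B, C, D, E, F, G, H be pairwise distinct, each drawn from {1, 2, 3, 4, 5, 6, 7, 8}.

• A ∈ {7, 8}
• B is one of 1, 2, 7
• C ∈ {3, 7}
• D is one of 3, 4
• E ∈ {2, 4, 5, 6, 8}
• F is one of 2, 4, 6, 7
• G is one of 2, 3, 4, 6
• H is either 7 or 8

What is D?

4

The 8 variables draw from only 8 values {1, 2, 3, 4, 5, 6, 7, 8}, so each is used; only B can be 1, hence B = 1.
The 7 still-open variables together cover exactly {2, 3, 4, 5, 6, 7, 8} — 7 values for 7 variables — and 5 appears only in E's list, so E = 5.
The 2 variables A and H are confined to {7, 8}, which locks those values in; drop them from C, F.
That leaves C = 3. Strike 3 from D, G.
So D = 4.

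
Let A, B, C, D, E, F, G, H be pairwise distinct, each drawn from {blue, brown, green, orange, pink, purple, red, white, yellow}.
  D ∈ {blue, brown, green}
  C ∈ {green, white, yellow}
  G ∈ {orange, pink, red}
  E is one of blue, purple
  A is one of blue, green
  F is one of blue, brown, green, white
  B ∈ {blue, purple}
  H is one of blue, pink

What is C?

yellow

B and E between them cover only {blue, purple} — a naked pair. Remove those values from A, D, F, H.
A must be green (only option left). Remove green from C, D, F.
D has just one choice, so D = brown. So F can't be brown.
F must be white (only option left). Strike white from C.
So C = yellow.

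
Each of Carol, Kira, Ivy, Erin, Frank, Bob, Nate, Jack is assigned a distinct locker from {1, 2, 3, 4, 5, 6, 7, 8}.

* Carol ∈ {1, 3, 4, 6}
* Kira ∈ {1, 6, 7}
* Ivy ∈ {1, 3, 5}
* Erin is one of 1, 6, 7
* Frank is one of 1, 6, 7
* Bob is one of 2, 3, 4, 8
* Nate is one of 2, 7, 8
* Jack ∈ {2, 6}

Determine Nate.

8

The 8 variables together cover exactly {1, 2, 3, 4, 5, 6, 7, 8} — 8 values for 8 variables — and 5 appears only in Ivy's list, so Ivy = 5.
Kira, Erin, Frank share exactly the 3 values {1, 6, 7}; by pigeonhole those values go to them, so strike 1, 6, 7 from Carol, Nate, Jack.
Jack's domain is down to {2}, so Jack = 2. Strike 2 from Bob, Nate.
So Nate = 8.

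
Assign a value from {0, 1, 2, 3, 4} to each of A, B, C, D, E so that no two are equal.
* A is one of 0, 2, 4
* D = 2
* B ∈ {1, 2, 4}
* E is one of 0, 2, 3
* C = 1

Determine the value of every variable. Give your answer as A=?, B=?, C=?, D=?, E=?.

C's domain is down to {1}, so C = 1. Eliminate 1 elsewhere: B.
D's domain is down to {2}, so D = 2. So A, B, E can't be 2.
That leaves B = 4. Eliminate 4 elsewhere: A.
A's domain is down to {0}, so A = 0. So E can't be 0.
E must be 3 (only option left).

A=0, B=4, C=1, D=2, E=3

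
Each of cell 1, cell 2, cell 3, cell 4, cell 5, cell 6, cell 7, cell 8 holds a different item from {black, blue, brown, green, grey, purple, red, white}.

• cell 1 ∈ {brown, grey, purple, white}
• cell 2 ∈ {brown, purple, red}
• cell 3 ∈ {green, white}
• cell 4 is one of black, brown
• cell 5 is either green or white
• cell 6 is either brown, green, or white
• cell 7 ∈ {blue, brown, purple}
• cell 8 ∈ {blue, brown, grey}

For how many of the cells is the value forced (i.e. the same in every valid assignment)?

3

The 8 variables draw from only 8 values {black, blue, brown, green, grey, purple, red, white}, so each is used; only cell 4 can be black, hence cell 4 = black.
The 7 still-open variables draw from only 7 values {blue, brown, green, grey, purple, red, white}, so each is used; only cell 2 can be red, hence cell 2 = red.
cell 3 and cell 5 between them cover only {green, white} — a naked pair. Remove those values from cell 1, cell 6.
cell 6 must be brown (only option left). Eliminate brown elsewhere: cell 1, cell 7, cell 8.
Determined: cell 2=red, cell 4=black, cell 6=brown. The other cells each still have more than one consistent value. That makes 3.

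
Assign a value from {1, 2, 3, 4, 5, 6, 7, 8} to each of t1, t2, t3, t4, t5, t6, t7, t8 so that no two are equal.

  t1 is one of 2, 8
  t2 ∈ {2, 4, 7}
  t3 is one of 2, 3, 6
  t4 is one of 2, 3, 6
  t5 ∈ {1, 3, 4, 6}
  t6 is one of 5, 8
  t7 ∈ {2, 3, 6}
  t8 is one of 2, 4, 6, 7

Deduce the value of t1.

8

The 8 variables together cover exactly {1, 2, 3, 4, 5, 6, 7, 8} — 8 values for 8 variables — and 1 appears only in t5's list, so t5 = 1.
Among the 7 still-open variables, 5 fits only t6 (and all 7 values in {2, 3, 4, 5, 6, 7, 8} must be used), so t6 = 5.
The 6 still-open variables together cover exactly {2, 3, 4, 6, 7, 8} — 6 values for 6 variables — and 8 appears only in t1's list, so t1 = 8.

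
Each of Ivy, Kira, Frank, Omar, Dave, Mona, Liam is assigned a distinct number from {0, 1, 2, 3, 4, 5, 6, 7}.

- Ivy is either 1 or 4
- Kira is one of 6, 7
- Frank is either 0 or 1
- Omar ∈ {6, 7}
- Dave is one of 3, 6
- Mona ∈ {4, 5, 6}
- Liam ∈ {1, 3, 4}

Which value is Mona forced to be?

The 7 variables draw from only 7 values {0, 1, 3, 4, 5, 6, 7}, so each is used; only Frank can be 0, hence Frank = 0.
The 6 still-open variables together cover exactly {1, 3, 4, 5, 6, 7} — 6 values for 6 variables — and 5 appears only in Mona's list, so Mona = 5.

5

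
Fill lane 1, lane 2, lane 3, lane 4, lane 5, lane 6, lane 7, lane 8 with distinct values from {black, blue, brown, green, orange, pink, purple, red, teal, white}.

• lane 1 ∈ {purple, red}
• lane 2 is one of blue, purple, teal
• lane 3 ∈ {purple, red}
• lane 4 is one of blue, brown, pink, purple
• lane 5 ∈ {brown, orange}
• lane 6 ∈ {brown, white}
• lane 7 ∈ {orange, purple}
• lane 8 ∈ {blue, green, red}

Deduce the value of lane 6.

The 2 variables lane 1 and lane 3 are confined to {purple, red}, which locks those values in; drop them from lane 2, lane 4, lane 7, lane 8.
lane 7's domain is down to {orange}, so lane 7 = orange. Strike orange from lane 5.
lane 5's domain is down to {brown}, so lane 5 = brown. Remove brown from lane 4, lane 6.
So lane 6 = white.

white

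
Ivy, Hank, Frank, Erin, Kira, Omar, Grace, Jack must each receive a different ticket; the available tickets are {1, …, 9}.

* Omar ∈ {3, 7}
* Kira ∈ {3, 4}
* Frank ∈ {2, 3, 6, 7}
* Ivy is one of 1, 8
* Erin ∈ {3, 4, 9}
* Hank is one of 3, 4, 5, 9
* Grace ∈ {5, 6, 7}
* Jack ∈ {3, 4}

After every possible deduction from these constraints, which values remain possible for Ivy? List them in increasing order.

The 2 variables Kira and Jack are confined to {3, 4}, which locks those values in; drop them from Hank, Frank, Erin, Omar.
Erin's domain is down to {9}, so Erin = 9. Remove 9 from Hank.
Omar must be 7 (only option left). Strike 7 from Frank, Grace.
Hank must be 5 (only option left). Eliminate 5 elsewhere: Grace.
Grace must be 6 (only option left). Strike 6 from Frank.
Frank has just one choice, so Frank = 2.
No further eliminations apply; Ivy can still be any of 1, 8.

1, 8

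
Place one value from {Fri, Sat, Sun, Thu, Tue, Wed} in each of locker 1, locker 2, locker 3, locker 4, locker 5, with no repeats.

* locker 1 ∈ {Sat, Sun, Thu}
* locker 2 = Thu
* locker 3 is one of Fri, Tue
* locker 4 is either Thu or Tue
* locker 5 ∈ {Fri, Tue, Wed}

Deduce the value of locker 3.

locker 2's domain is down to {Thu}, so locker 2 = Thu. Remove Thu from locker 1, locker 4.
locker 4 must be Tue (only option left). Remove Tue from locker 3, locker 5.
So locker 3 = Fri.

Fri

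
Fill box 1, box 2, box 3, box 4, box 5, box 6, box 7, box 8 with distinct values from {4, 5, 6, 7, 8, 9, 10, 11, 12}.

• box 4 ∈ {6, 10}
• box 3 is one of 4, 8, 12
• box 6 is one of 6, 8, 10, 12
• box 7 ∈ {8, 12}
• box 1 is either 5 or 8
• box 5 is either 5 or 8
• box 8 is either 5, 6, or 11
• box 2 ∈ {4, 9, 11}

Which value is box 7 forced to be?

The 8 variables draw from only 8 values {4, 5, 6, 8, 9, 10, 11, 12}, so each is used; only box 2 can be 9, hence box 2 = 9.
The 7 still-open variables together cover exactly {4, 5, 6, 8, 10, 11, 12} — 7 values for 7 variables — and 4 appears only in box 3's list, so box 3 = 4.
The 6 still-open variables together cover exactly {5, 6, 8, 10, 11, 12} — 6 values for 6 variables — and 11 appears only in box 8's list, so box 8 = 11.
box 1 and box 5 between them cover only {5, 8} — a naked pair. Remove those values from box 6, box 7.
So box 7 = 12.

12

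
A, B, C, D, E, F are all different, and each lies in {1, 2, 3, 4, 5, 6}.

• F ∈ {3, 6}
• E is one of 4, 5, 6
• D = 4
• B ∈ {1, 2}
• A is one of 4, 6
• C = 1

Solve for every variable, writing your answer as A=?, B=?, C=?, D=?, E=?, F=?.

A=6, B=2, C=1, D=4, E=5, F=3

C must be 1 (only option left). Remove 1 from B.
D has just one choice, so D = 4. Remove 4 from A, E.
A has just one choice, so A = 6. Strike 6 from E, F.
B must be 2 (only option left).
E must be 5 (only option left).
That leaves F = 3.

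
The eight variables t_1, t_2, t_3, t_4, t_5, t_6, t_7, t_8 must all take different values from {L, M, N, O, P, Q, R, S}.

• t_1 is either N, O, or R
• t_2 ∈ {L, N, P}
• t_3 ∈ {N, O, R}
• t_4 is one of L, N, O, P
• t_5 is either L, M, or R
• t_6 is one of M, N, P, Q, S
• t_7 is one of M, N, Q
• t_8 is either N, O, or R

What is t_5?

Among the 8 variables, S fits only t_6 (and all 8 values in {L, M, N, O, P, Q, R, S} must be used), so t_6 = S.
Among the 7 still-open variables, Q fits only t_7 (and all 7 values in {L, M, N, O, P, Q, R} must be used), so t_7 = Q.
The 6 still-open variables together cover exactly {L, M, N, O, P, R} — 6 values for 6 variables — and M appears only in t_5's list, so t_5 = M.

M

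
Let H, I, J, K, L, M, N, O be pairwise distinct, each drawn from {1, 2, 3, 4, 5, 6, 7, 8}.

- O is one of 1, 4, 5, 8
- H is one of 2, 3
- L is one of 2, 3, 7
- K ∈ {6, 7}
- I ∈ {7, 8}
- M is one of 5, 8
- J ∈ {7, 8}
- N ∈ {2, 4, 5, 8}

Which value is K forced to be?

The 8 variables together cover exactly {1, 2, 3, 4, 5, 6, 7, 8} — 8 values for 8 variables — and 1 appears only in O's list, so O = 1.
The 7 still-open variables together cover exactly {2, 3, 4, 5, 6, 7, 8} — 7 values for 7 variables — and 4 appears only in N's list, so N = 4.
The 6 still-open variables together cover exactly {2, 3, 5, 6, 7, 8} — 6 values for 6 variables — and 5 appears only in M's list, so M = 5.
The 5 still-open variables draw from only 5 values {2, 3, 6, 7, 8}, so each is used; only K can be 6, hence K = 6.

6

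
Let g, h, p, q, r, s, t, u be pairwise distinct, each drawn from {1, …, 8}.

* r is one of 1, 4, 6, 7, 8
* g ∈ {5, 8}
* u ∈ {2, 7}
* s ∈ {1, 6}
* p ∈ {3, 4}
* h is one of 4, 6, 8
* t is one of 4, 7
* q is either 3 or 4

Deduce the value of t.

7

Among the 8 variables, 2 fits only u (and all 8 values in {1, 2, 3, 4, 5, 6, 7, 8} must be used), so u = 2.
Among the 7 still-open variables, 5 fits only g (and all 7 values in {1, 3, 4, 5, 6, 7, 8} must be used), so g = 5.
p and q between them cover only {3, 4} — a naked pair. Remove those values from h, r, t.
So t = 7.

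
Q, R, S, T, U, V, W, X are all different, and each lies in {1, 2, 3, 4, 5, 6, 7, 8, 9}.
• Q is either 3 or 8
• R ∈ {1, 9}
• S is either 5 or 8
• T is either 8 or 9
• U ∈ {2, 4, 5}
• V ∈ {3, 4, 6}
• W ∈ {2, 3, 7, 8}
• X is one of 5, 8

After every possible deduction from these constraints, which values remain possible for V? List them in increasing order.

4, 6

S and X share exactly the 2 values {5, 8}; by pigeonhole those values go to them, so strike 5, 8 from Q, T, U, W.
Q has just one choice, so Q = 3. So V, W can't be 3.
T must be 9 (only option left). Strike 9 from R.
R must be 1 (only option left).
No further eliminations apply; V can still be any of 4, 6.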